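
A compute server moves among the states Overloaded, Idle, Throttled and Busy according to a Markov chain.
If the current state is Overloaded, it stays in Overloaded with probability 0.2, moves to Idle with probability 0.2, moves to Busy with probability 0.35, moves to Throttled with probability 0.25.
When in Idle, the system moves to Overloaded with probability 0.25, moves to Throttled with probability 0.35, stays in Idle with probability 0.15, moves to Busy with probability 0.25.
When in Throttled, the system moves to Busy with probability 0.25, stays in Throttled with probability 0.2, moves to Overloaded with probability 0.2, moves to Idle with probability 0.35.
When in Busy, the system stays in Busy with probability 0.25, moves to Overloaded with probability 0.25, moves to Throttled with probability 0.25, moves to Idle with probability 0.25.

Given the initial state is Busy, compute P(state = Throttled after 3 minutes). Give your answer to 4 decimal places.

Propagate the distribution vector 3 minutes from Busy.
After 0 minutes: (0.0000, 0.0000, 0.0000, 1.0000)
After 1 minute: (0.2500, 0.2500, 0.2500, 0.2500)
After 2 minutes: (0.2250, 0.2375, 0.2625, 0.2750)
After 3 minutes: (0.2256, 0.2413, 0.2606, 0.2725)
P(in Throttled after 3 minutes) = 0.2606

0.2606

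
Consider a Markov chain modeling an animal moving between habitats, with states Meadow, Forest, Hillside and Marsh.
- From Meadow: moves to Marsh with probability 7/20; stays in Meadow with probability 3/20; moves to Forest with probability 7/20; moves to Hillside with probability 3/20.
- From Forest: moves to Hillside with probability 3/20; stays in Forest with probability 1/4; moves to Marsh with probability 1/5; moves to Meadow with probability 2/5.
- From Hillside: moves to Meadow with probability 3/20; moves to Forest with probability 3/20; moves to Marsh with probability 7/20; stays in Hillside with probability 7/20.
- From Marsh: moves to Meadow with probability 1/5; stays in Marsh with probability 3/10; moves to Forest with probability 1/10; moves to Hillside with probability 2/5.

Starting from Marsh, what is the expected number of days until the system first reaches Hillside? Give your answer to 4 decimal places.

3.3599

Let t(s) be the expected number of days to first reach Hillside from state s, with t(Hillside) = 0. Conditioning on the first day:
t(Meadow) = 1 + 0.15·t(Meadow) + 0.35·t(Forest) + 0.35·t(Marsh)
t(Forest) = 1 + 0.4·t(Meadow) + 0.25·t(Forest) + 0.2·t(Marsh)
t(Marsh) = 1 + 0.2·t(Meadow) + 0.1·t(Forest) + 0.3·t(Marsh)
Solving: t(Meadow) = 4.4566, t(Forest) = 4.6062, t(Marsh) = 3.3599.
Expected days from Marsh to Hillside: 3.3599.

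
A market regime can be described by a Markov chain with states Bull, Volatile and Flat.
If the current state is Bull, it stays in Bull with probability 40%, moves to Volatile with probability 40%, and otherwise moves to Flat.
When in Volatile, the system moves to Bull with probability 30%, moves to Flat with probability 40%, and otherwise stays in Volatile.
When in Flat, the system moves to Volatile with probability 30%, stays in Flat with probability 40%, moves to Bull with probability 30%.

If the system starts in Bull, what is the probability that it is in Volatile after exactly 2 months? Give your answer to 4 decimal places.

0.3400

Sum over the intermediate state after 1 month:
P = P(Bull→Bull)·P(Bull→Volatile) + P(Bull→Volatile)·P(Volatile→Volatile) + P(Bull→Flat)·P(Flat→Volatile)
  = 0.4×0.4 + 0.4×0.3 + 0.2×0.3
  = 0.1600 + 0.1200 + 0.0600 = 0.3400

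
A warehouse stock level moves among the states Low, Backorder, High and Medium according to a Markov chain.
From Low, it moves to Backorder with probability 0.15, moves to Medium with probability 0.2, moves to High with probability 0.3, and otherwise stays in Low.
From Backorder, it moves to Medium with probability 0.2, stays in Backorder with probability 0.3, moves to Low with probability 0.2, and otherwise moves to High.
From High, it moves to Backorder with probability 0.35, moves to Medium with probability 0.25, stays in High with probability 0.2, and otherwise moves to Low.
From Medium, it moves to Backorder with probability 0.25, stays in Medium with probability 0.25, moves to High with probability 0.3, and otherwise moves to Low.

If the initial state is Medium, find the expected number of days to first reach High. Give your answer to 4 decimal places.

Let t(s) be the expected number of days to first reach High from state s, with t(High) = 0. Conditioning on the first day:
t(Low) = 1 + 0.35·t(Low) + 0.15·t(Backorder) + 0.2·t(Medium)
t(Backorder) = 1 + 0.2·t(Low) + 0.3·t(Backorder) + 0.2·t(Medium)
t(Medium) = 1 + 0.2·t(Low) + 0.25·t(Backorder) + 0.25·t(Medium)
Solving: t(Low) = 3.3333, t(Backorder) = 3.3333, t(Medium) = 3.3333.
Expected days from Medium to High: 3.3333.

3.3333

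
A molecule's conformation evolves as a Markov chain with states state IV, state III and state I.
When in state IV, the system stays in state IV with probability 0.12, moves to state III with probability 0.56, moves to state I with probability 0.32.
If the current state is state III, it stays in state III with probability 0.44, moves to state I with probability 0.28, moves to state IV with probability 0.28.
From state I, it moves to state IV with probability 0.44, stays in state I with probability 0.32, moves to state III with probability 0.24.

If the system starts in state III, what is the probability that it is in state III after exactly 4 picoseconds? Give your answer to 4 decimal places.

0.4134

Propagate the distribution vector 4 picoseconds from state III.
After 0 picoseconds: (0.0000, 1.0000, 0.0000)
After 1 picosecond: (0.2800, 0.4400, 0.2800)
After 2 picoseconds: (0.2800, 0.4176, 0.3024)
After 3 picoseconds: (0.2836, 0.4131, 0.3033)
After 4 picoseconds: (0.2832, 0.4134, 0.3035)
P(in state III after 4 picoseconds) = 0.4134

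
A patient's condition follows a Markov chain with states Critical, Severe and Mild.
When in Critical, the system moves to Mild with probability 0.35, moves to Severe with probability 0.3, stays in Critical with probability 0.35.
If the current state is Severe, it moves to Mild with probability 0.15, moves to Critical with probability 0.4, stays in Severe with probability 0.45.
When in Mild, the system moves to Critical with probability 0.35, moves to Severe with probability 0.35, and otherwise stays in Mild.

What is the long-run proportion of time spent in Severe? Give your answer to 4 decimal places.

Let the stationary distribution be π with π = πP and π_1 + π_2 + π_3 = 1.
π_1 = 0.35·π_1 + 0.4·π_2 + 0.35·π_3
π_2 = 0.3·π_1 + 0.45·π_2 + 0.35·π_3
Solving with the normalization constraint gives π = (0.3684, 0.3684, 0.2632).
So the stationary probability of Severe is 0.3684.

0.3684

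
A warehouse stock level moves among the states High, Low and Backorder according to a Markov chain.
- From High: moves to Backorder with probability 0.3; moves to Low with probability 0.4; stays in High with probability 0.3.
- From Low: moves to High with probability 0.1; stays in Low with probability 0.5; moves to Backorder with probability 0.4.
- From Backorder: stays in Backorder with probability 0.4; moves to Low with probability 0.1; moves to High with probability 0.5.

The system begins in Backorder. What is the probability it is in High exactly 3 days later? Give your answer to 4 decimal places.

0.3120

Propagate the distribution vector 3 days from Backorder.
After 0 days: (0.0000, 0.0000, 1.0000)
After 1 day: (0.5000, 0.1000, 0.4000)
After 2 days: (0.3600, 0.2900, 0.3500)
After 3 days: (0.3120, 0.3240, 0.3640)
P(in High after 3 days) = 0.3120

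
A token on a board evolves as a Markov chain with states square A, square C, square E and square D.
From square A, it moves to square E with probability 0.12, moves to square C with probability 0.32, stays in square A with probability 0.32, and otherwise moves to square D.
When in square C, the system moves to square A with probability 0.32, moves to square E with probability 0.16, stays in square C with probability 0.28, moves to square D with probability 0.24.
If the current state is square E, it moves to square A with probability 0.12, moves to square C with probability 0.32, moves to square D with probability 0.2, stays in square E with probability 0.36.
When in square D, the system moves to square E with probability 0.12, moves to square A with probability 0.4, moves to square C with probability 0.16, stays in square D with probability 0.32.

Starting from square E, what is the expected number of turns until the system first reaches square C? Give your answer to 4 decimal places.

3.5469

Let t(s) be the expected number of turns to first reach square C from state s, with t(square C) = 0. Conditioning on the first turn:
t(square A) = 1 + 0.32·t(square A) + 0.12·t(square E) + 0.24·t(square D)
t(square E) = 1 + 0.12·t(square A) + 0.36·t(square E) + 0.2·t(square D)
t(square D) = 1 + 0.4·t(square A) + 0.12·t(square E) + 0.32·t(square D)
Solving: t(square A) = 3.5796, t(square E) = 3.5469, t(square D) = 4.2022.
Expected turns from square E to square C: 3.5469.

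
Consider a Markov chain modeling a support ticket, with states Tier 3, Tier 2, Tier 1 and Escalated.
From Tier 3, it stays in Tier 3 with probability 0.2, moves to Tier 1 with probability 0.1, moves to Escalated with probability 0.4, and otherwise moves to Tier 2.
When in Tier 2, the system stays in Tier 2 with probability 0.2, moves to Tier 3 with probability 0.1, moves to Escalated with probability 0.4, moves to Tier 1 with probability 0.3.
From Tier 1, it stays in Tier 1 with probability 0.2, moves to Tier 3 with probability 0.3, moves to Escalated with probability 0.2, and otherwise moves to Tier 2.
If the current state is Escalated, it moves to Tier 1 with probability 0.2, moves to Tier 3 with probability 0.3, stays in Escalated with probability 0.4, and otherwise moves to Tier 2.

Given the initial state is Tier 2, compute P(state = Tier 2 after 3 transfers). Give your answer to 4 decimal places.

Propagate the distribution vector 3 transfers from Tier 2.
After 0 transfers: (0.0000, 1.0000, 0.0000, 0.0000)
After 1 transfer: (0.1000, 0.2000, 0.3000, 0.4000)
After 2 transfers: (0.2500, 0.2000, 0.2100, 0.3400)
After 3 transfers: (0.2350, 0.2120, 0.1950, 0.3580)
P(in Tier 2 after 3 transfers) = 0.2120

0.2120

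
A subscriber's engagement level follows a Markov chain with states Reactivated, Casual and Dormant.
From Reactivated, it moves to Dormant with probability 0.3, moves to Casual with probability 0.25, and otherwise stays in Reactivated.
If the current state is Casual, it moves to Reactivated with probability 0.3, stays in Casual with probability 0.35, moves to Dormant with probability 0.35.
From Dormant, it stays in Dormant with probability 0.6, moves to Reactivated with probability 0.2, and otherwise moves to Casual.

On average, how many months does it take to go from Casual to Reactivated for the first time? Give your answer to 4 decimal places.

Let t(s) be the expected number of months to first reach Reactivated from state s, with t(Reactivated) = 0. Conditioning on the first month:
t(Casual) = 1 + 0.35·t(Casual) + 0.35·t(Dormant)
t(Dormant) = 1 + 0.2·t(Casual) + 0.6·t(Dormant)
Solving: t(Casual) = 3.9474, t(Dormant) = 4.4737.
Expected months from Casual to Reactivated: 3.9474.

3.9474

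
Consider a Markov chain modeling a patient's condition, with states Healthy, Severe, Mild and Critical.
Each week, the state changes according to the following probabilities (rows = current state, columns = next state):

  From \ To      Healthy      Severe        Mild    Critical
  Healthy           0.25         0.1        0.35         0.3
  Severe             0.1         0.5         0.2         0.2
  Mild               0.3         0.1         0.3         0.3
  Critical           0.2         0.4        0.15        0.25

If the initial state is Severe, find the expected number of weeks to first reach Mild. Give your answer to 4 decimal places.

4.7541

Let t(s) be the expected number of weeks to first reach Mild from state s, with t(Mild) = 0. Conditioning on the first week:
t(Healthy) = 1 + 0.25·t(Healthy) + 0.1·t(Severe) + 0.3·t(Critical)
t(Severe) = 1 + 0.1·t(Healthy) + 0.5·t(Severe) + 0.2·t(Critical)
t(Critical) = 1 + 0.2·t(Healthy) + 0.4·t(Severe) + 0.25·t(Critical)
Solving: t(Healthy) = 3.9344, t(Severe) = 4.7541, t(Critical) = 4.9180.
Expected weeks from Severe to Mild: 4.7541.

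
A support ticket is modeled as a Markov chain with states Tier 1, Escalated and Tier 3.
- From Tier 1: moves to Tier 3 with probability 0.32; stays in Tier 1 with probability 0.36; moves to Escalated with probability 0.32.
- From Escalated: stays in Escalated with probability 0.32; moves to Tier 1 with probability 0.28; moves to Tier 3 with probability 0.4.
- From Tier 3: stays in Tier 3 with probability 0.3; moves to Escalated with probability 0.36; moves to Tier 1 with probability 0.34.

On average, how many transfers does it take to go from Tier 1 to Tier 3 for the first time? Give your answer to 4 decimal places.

Let t(s) be the expected number of transfers to first reach Tier 3 from state s, with t(Tier 3) = 0. Conditioning on the first transfer:
t(Tier 1) = 1 + 0.36·t(Tier 1) + 0.32·t(Escalated)
t(Escalated) = 1 + 0.28·t(Tier 1) + 0.32·t(Escalated)
Solving: t(Tier 1) = 2.8935, t(Escalated) = 2.6620.
Expected transfers from Tier 1 to Tier 3: 2.8935.

2.8935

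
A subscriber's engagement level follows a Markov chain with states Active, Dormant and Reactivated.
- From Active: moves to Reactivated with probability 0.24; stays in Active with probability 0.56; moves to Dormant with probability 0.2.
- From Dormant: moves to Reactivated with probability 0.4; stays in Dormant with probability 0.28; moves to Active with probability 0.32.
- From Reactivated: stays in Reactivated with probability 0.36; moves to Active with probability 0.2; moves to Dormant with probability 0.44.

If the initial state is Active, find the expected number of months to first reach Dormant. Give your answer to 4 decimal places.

3.7671

Let t(s) be the expected number of months to first reach Dormant from state s, with t(Dormant) = 0. Conditioning on the first month:
t(Active) = 1 + 0.56·t(Active) + 0.24·t(Reactivated)
t(Reactivated) = 1 + 0.2·t(Active) + 0.36·t(Reactivated)
Solving: t(Active) = 3.7671, t(Reactivated) = 2.7397.
Expected months from Active to Dormant: 3.7671.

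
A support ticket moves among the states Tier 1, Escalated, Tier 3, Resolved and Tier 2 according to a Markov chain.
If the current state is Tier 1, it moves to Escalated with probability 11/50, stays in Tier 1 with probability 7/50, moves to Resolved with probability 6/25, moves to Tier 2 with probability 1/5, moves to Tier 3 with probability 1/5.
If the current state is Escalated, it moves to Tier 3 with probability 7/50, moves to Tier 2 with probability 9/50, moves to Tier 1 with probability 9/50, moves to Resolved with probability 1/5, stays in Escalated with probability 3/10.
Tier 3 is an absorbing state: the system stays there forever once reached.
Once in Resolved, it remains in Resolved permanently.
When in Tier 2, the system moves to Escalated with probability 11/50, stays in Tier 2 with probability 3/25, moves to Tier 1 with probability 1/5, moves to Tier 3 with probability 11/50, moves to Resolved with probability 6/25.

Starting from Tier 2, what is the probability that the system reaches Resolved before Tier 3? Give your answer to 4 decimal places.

0.5389

Let h(s) be the probability of absorption at Resolved starting from transient state s. Then h(Resolved) = 1 and h(Tier 3) = 0. By first-step analysis:
h(Tier 1) = 0.14·h(Tier 1) + 0.22·h(Escalated) + 0.2·0 + 0.24·1 + 0.2·h(Tier 2)
h(Escalated) = 0.18·h(Tier 1) + 0.3·h(Escalated) + 0.14·0 + 0.2·1 + 0.18·h(Tier 2)
h(Tier 2) = 0.2·h(Tier 1) + 0.22·h(Escalated) + 0.22·0 + 0.24·1 + 0.12·h(Tier 2)
Solving: h(Tier 1) = 0.5490, h(Escalated) = 0.5655, h(Tier 2) = 0.5389.
Starting from Tier 2, the probability is 0.5389.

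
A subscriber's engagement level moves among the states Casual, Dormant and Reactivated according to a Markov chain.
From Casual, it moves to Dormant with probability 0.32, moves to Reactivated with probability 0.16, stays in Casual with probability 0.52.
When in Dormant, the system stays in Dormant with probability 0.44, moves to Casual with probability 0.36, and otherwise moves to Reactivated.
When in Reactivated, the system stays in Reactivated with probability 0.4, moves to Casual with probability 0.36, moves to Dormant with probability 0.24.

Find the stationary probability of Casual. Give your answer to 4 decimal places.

0.4286

Let the stationary distribution be π with π = πP and π_1 + π_2 + π_3 = 1.
π_1 = 0.52·π_1 + 0.36·π_2 + 0.36·π_3
π_2 = 0.32·π_1 + 0.44·π_2 + 0.24·π_3
Solving with the normalization constraint gives π = (0.4286, 0.3429, 0.2286).
So the stationary probability of Casual is 0.4286.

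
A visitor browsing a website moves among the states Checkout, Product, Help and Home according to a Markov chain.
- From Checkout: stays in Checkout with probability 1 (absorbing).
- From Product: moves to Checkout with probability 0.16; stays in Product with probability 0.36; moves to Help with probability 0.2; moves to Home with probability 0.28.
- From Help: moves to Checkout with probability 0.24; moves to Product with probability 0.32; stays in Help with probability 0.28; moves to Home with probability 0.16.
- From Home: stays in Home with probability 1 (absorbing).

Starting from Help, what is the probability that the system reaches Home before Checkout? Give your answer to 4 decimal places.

0.4839

Let h(s) be the probability of absorption at Home starting from transient state s. Then h(Home) = 1 and h(Checkout) = 0. By first-step analysis:
h(Product) = 0.16·0 + 0.36·h(Product) + 0.2·h(Help) + 0.28·1
h(Help) = 0.24·0 + 0.32·h(Product) + 0.28·h(Help) + 0.16·1
Solving: h(Product) = 0.5887, h(Help) = 0.4839.
Starting from Help, the probability is 0.4839.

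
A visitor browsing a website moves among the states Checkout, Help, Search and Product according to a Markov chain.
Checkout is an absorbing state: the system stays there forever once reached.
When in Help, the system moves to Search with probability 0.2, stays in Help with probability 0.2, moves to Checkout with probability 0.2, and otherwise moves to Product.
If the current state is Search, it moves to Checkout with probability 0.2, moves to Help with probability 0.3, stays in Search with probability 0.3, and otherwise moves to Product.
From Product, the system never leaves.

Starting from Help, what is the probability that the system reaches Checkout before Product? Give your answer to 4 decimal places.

Let h(s) be the probability of absorption at Checkout starting from transient state s. Then h(Checkout) = 1 and h(Product) = 0. By first-step analysis:
h(Help) = 0.2·1 + 0.2·h(Help) + 0.2·h(Search) + 0.4·0
h(Search) = 0.2·1 + 0.3·h(Help) + 0.3·h(Search) + 0.2·0
Solving: h(Help) = 0.3600, h(Search) = 0.4400.
Starting from Help, the probability is 0.3600.

0.3600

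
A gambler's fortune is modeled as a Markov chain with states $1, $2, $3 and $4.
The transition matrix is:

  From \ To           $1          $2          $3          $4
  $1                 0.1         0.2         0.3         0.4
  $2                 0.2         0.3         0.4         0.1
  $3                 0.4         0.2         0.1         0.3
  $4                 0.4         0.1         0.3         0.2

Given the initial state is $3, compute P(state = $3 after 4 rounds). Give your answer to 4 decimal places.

0.2674

Propagate the distribution vector 4 rounds from $3.
After 0 rounds: (0.0000, 0.0000, 1.0000, 0.0000)
After 1 round: (0.4000, 0.2000, 0.1000, 0.3000)
After 2 rounds: (0.2400, 0.1900, 0.3000, 0.2700)
After 3 rounds: (0.2900, 0.1920, 0.2590, 0.2590)
After 4 rounds: (0.2746, 0.1933, 0.2674, 0.2647)
P(in $3 after 4 rounds) = 0.2674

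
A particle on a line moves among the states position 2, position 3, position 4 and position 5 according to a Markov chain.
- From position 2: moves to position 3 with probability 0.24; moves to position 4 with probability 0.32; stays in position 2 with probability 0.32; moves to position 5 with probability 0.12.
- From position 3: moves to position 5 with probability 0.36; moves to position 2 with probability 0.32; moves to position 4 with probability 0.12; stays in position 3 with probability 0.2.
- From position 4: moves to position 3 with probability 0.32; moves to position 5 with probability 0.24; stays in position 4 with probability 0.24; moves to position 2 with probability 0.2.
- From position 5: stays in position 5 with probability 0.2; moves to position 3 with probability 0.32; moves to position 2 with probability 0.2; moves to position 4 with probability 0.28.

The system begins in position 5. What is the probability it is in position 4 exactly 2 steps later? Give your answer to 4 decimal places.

Propagate the distribution vector 2 steps from position 5.
After 0 steps: (0.0000, 0.0000, 0.0000, 1.0000)
After 1 step: (0.2000, 0.3200, 0.2800, 0.2000)
After 2 steps: (0.2624, 0.2656, 0.2256, 0.2464)
P(in position 4 after 2 steps) = 0.2256

0.2256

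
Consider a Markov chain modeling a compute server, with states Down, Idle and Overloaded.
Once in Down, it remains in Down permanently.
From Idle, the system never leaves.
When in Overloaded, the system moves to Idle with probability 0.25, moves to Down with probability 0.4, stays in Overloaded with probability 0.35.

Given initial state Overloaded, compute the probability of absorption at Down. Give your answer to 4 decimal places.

Let h(s) be the probability of absorption at Down starting from transient state s. Then h(Down) = 1 and h(Idle) = 0. By first-step analysis:
h(Overloaded) = 0.4·1 + 0.25·0 + 0.35·h(Overloaded)
Solving: h(Overloaded) = 0.6154.
Starting from Overloaded, the probability is 0.6154.

0.6154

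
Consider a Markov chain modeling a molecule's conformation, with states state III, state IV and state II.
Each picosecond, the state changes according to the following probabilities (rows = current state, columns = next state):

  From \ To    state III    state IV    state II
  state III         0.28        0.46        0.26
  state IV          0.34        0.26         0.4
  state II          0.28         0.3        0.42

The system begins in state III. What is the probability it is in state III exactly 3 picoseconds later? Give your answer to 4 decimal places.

Propagate the distribution vector 3 picoseconds from state III.
After 0 picoseconds: (1.0000, 0.0000, 0.0000)
After 1 picosecond: (0.2800, 0.4600, 0.2600)
After 2 picoseconds: (0.3076, 0.3264, 0.3660)
After 3 picoseconds: (0.2996, 0.3362, 0.3643)
P(in state III after 3 picoseconds) = 0.2996

0.2996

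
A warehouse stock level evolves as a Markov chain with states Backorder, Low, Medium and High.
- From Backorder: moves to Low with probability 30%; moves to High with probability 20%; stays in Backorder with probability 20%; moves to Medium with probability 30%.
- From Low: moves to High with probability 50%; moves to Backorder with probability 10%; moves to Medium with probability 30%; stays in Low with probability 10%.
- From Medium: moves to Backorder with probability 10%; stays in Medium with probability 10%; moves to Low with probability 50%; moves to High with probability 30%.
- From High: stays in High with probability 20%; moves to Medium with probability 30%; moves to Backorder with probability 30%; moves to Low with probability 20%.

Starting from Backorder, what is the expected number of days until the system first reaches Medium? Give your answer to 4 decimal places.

Let t(s) be the expected number of days to first reach Medium from state s, with t(Medium) = 0. Conditioning on the first day:
t(Backorder) = 1 + 0.2·t(Backorder) + 0.3·t(Low) + 0.2·t(High)
t(Low) = 1 + 0.1·t(Backorder) + 0.1·t(Low) + 0.5·t(High)
t(High) = 1 + 0.3·t(Backorder) + 0.2·t(Low) + 0.2·t(High)
Solving: t(Backorder) = 3.3333, t(Low) = 3.3333, t(High) = 3.3333.
Expected days from Backorder to Medium: 3.3333.

3.3333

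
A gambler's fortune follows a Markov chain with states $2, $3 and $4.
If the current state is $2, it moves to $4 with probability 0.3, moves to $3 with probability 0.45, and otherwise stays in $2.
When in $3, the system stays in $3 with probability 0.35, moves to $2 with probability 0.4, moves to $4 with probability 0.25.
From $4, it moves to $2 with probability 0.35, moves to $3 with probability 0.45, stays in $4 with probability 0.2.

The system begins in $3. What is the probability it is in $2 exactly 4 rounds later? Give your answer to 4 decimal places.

Propagate the distribution vector 4 rounds from $3.
After 0 rounds: (0.0000, 1.0000, 0.0000)
After 1 round: (0.4000, 0.3500, 0.2500)
After 2 rounds: (0.3275, 0.4150, 0.2575)
After 3 rounds: (0.3380, 0.4085, 0.2535)
After 4 rounds: (0.3366, 0.4092, 0.2542)
P(in $2 after 4 rounds) = 0.3366

0.3366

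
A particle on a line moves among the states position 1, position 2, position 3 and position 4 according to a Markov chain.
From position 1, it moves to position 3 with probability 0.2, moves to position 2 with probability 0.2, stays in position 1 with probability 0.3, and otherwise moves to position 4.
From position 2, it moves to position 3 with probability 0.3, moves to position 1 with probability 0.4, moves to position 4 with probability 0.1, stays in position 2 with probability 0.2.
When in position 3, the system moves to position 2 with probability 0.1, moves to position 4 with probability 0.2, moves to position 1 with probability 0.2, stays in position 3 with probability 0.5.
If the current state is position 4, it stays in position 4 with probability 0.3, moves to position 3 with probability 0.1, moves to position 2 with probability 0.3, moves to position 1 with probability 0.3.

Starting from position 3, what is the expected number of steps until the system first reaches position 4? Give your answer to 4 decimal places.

4.7305

Let t(s) be the expected number of steps to first reach position 4 from state s, with t(position 4) = 0. Conditioning on the first step:
t(position 1) = 1 + 0.3·t(position 1) + 0.2·t(position 2) + 0.2·t(position 3)
t(position 2) = 1 + 0.4·t(position 1) + 0.2·t(position 2) + 0.3·t(position 3)
t(position 3) = 1 + 0.2·t(position 1) + 0.1·t(position 2) + 0.5·t(position 3)
Solving: t(position 1) = 4.2515, t(position 2) = 5.1497, t(position 3) = 4.7305.
Expected steps from position 3 to position 4: 4.7305.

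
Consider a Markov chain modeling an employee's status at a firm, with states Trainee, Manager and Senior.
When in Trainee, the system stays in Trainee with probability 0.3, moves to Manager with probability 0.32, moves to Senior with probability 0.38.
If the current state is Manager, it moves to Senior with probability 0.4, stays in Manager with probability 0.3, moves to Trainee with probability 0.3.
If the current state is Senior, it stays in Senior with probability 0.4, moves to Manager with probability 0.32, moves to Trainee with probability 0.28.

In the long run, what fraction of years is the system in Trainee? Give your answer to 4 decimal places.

Let the stationary distribution be π with π = πP and π_1 + π_2 + π_3 = 1.
π_1 = 0.3·π_1 + 0.3·π_2 + 0.28·π_3
π_2 = 0.32·π_1 + 0.3·π_2 + 0.32·π_3
Solving with the normalization constraint gives π = (0.2921, 0.3137, 0.3942).
So the stationary probability of Trainee is 0.2921.

0.2921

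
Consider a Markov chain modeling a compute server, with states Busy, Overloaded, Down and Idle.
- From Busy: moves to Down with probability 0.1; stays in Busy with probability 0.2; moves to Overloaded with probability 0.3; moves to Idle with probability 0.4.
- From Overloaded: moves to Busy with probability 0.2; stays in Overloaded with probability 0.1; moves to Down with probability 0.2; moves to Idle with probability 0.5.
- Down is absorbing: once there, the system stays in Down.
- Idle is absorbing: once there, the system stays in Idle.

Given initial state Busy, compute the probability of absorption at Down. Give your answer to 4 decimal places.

Let h(s) be the probability of absorption at Down starting from transient state s. Then h(Down) = 1 and h(Idle) = 0. By first-step analysis:
h(Busy) = 0.2·h(Busy) + 0.3·h(Overloaded) + 0.1·1 + 0.4·0
h(Overloaded) = 0.2·h(Busy) + 0.1·h(Overloaded) + 0.2·1 + 0.5·0
Solving: h(Busy) = 0.2273, h(Overloaded) = 0.2727.
Starting from Busy, the probability is 0.2273.

0.2273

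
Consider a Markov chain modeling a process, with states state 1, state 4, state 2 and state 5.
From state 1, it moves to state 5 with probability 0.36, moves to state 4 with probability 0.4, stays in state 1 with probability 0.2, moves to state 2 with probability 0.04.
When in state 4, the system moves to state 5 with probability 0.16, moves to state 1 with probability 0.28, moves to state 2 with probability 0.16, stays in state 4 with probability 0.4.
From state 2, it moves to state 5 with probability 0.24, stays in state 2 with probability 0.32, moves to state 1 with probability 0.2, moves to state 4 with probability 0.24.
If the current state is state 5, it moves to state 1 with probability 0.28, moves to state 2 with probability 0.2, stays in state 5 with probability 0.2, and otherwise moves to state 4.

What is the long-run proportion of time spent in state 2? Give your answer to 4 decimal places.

0.1662

Let the stationary distribution be π with π = πP and π_1 + π_2 + π_3 + π_4 = 1.
π_1 = 0.2·π_1 + 0.28·π_2 + 0.2·π_3 + 0.28·π_4
π_2 = 0.4·π_1 + 0.4·π_2 + 0.24·π_3 + 0.32·π_4
π_3 = 0.04·π_1 + 0.16·π_2 + 0.32·π_3 + 0.2·π_4
Solving with the normalization constraint gives π = (0.2469, 0.3548, 0.1662, 0.2320).
So the stationary probability of state 2 is 0.1662.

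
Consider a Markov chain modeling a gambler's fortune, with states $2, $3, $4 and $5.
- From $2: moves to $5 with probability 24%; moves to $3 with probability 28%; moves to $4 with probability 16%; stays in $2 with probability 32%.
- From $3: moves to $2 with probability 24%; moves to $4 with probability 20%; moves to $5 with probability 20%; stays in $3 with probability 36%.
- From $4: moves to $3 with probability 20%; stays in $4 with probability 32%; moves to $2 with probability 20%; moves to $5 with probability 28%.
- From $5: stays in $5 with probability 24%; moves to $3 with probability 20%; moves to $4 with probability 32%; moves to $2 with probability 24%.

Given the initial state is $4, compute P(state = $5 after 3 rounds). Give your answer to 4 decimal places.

Propagate the distribution vector 3 rounds from $4.
After 0 rounds: (0.0000, 0.0000, 1.0000, 0.0000)
After 1 round: (0.2000, 0.2000, 0.3200, 0.2800)
After 2 rounds: (0.2432, 0.2480, 0.2640, 0.2448)
After 3 rounds: (0.2489, 0.2591, 0.2513, 0.2406)
P(in $5 after 3 rounds) = 0.2406

0.2406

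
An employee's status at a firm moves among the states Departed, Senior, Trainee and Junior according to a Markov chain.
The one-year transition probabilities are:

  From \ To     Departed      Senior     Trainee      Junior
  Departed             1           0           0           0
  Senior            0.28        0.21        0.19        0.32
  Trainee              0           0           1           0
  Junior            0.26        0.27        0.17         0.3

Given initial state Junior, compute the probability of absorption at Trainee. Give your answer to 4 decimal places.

0.3978

Let h(s) be the probability of absorption at Trainee starting from transient state s. Then h(Trainee) = 1 and h(Departed) = 0. By first-step analysis:
h(Senior) = 0.28·0 + 0.21·h(Senior) + 0.19·1 + 0.32·h(Junior)
h(Junior) = 0.26·0 + 0.27·h(Senior) + 0.17·1 + 0.3·h(Junior)
Solving: h(Senior) = 0.4016, h(Junior) = 0.3978.
Starting from Junior, the probability is 0.3978.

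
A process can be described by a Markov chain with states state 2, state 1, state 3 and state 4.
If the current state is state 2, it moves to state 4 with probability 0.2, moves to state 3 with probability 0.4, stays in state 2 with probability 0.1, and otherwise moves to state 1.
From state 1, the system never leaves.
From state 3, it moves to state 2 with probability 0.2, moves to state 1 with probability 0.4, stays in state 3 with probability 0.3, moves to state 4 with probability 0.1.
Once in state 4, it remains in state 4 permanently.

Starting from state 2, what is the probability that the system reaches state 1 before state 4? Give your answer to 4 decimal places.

0.6727

Let h(s) be the probability of absorption at state 1 starting from transient state s. Then h(state 1) = 1 and h(state 4) = 0. By first-step analysis:
h(state 2) = 0.1·h(state 2) + 0.3·1 + 0.4·h(state 3) + 0.2·0
h(state 3) = 0.2·h(state 2) + 0.4·1 + 0.3·h(state 3) + 0.1·0
Solving: h(state 2) = 0.6727, h(state 3) = 0.7636.
Starting from state 2, the probability is 0.6727.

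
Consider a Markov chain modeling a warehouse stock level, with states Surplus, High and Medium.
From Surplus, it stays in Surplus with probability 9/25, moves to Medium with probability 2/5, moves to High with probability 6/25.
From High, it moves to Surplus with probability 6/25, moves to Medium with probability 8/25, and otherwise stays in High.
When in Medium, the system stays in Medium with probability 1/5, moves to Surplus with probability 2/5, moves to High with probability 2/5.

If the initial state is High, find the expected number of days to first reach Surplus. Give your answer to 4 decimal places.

3.5000

Let t(s) be the expected number of days to first reach Surplus from state s, with t(Surplus) = 0. Conditioning on the first day:
t(High) = 1 + 0.44·t(High) + 0.32·t(Medium)
t(Medium) = 1 + 0.4·t(High) + 0.2·t(Medium)
Solving: t(High) = 3.5000, t(Medium) = 3.0000.
Expected days from High to Surplus: 3.5000.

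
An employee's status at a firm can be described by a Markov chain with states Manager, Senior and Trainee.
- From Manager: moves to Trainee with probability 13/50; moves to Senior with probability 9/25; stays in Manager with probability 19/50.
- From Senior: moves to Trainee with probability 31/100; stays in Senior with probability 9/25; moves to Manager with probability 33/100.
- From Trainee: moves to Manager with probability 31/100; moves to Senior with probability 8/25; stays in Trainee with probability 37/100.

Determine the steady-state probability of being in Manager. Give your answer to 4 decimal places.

0.3408

Let the stationary distribution be π with π = πP and π_1 + π_2 + π_3 = 1.
π_1 = 0.38·π_1 + 0.33·π_2 + 0.31·π_3
π_2 = 0.36·π_1 + 0.36·π_2 + 0.32·π_3
Solving with the normalization constraint gives π = (0.3408, 0.3475, 0.3117).
So the stationary probability of Manager is 0.3408.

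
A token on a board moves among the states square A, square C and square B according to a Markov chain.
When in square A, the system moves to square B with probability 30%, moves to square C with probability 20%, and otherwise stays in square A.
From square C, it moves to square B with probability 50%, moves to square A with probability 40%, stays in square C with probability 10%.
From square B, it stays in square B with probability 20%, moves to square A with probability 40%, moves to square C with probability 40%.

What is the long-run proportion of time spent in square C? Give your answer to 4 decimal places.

Let the stationary distribution be π with π = πP and π_1 + π_2 + π_3 = 1.
π_1 = 0.5·π_1 + 0.4·π_2 + 0.4·π_3
π_2 = 0.2·π_1 + 0.1·π_2 + 0.4·π_3
Solving with the normalization constraint gives π = (0.4444, 0.2393, 0.3162).
So the stationary probability of square C is 0.2393.

0.2393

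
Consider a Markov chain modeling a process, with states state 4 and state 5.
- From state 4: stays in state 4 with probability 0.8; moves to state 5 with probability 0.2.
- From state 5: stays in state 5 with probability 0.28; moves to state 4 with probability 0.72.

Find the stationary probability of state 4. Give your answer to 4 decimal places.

0.7826

Let the stationary distribution be π with π = πP and π_1 + π_2 = 1.
π_1 = 0.8·π_1 + 0.72·π_2
Solving with the normalization constraint gives π = (0.7826, 0.2174).
So the stationary probability of state 4 is 0.7826.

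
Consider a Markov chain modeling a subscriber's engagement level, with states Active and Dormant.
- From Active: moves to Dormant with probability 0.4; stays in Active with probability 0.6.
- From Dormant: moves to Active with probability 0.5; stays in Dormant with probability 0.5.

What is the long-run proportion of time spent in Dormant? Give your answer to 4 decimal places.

0.4444

Let the stationary distribution be π with π = πP and π_1 + π_2 = 1.
π_1 = 0.6·π_1 + 0.5·π_2
Solving with the normalization constraint gives π = (0.5556, 0.4444).
So the stationary probability of Dormant is 0.4444.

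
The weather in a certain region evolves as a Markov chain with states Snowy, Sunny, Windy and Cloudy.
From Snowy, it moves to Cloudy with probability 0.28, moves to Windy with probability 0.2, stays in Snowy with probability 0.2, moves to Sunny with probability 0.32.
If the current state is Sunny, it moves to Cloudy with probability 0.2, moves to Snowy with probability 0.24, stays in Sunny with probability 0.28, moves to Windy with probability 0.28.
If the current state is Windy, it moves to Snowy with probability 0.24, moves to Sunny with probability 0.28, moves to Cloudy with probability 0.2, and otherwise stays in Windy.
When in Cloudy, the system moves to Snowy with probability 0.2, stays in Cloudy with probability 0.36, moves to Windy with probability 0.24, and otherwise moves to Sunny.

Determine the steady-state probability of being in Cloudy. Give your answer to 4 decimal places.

0.2591

Let the stationary distribution be π with π = πP and π_1 + π_2 + π_3 + π_4 = 1.
π_1 = 0.2·π_1 + 0.24·π_2 + 0.24·π_3 + 0.2·π_4
π_2 = 0.32·π_1 + 0.28·π_2 + 0.28·π_3 + 0.2·π_4
π_3 = 0.2·π_1 + 0.28·π_2 + 0.28·π_3 + 0.24·π_4
Solving with the normalization constraint gives π = (0.2208, 0.2681, 0.2520, 0.2591).
So the stationary probability of Cloudy is 0.2591.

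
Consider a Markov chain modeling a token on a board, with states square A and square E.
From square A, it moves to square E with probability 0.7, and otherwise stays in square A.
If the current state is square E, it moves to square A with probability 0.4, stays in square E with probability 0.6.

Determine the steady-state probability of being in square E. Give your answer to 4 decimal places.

0.6364

Let the stationary distribution be π with π = πP and π_1 + π_2 = 1.
π_1 = 0.3·π_1 + 0.4·π_2
Solving with the normalization constraint gives π = (0.3636, 0.6364).
So the stationary probability of square E is 0.6364.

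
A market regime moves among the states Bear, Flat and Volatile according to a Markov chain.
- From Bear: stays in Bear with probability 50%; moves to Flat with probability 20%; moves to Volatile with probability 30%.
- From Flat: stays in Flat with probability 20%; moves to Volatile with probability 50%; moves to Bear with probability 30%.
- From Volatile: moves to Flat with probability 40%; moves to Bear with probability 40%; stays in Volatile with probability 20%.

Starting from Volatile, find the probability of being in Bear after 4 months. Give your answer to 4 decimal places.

0.4144

Propagate the distribution vector 4 months from Volatile.
After 0 months: (0.0000, 0.0000, 1.0000)
After 1 month: (0.4000, 0.4000, 0.2000)
After 2 months: (0.4000, 0.2400, 0.3600)
After 3 months: (0.4160, 0.2720, 0.3120)
After 4 months: (0.4144, 0.2624, 0.3232)
P(in Bear after 4 months) = 0.4144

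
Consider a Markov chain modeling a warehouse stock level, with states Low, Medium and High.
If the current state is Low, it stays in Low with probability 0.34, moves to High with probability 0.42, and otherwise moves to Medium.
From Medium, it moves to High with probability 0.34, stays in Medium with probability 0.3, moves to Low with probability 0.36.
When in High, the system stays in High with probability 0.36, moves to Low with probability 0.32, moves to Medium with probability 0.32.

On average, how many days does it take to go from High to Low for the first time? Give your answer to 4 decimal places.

3.0071

Let t(s) be the expected number of days to first reach Low from state s, with t(Low) = 0. Conditioning on the first day:
t(Medium) = 1 + 0.3·t(Medium) + 0.34·t(High)
t(High) = 1 + 0.32·t(Medium) + 0.36·t(High)
Solving: t(Medium) = 2.8892, t(High) = 3.0071.
Expected days from High to Low: 3.0071.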